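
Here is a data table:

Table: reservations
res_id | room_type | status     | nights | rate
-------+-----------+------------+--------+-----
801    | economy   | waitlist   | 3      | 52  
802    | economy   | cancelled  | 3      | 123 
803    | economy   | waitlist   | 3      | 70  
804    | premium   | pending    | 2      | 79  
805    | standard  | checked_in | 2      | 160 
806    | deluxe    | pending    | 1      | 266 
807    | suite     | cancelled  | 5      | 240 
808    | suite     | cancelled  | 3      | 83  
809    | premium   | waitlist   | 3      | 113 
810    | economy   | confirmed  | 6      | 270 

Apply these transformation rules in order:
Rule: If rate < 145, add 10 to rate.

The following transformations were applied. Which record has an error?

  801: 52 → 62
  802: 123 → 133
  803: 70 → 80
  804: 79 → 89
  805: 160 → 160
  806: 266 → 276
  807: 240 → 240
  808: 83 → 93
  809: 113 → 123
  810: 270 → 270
Record 806 has an error. The correct transformed value should be 266, not 276.

Step 1: Check each record against the rule
Step 2: Record 806 has rate = 266
Step 3: Since 266 >= 145, the bonus should not have been applied
Step 4: Correct value = 266, but claimed value = 276
Conclusion: Record 806 has the error.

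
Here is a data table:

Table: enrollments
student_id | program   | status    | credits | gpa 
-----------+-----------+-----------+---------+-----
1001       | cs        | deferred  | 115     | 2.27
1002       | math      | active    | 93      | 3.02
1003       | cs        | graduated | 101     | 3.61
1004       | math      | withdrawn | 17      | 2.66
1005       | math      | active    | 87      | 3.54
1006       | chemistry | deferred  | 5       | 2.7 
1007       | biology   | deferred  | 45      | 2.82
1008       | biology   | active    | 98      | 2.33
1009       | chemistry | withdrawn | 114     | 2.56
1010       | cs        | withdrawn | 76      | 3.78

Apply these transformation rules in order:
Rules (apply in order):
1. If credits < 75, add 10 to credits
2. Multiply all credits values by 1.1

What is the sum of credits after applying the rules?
859.1

Step 1: Apply Rule 1 - Add 10 to records with credits < 75
  - 3 records affected: 67 + (3 × 10) = 97
  - Unaffected records: 684
  - Sum after Rule 1: 781
Step 2: Apply Rule 2 - Multiply all by 1.1
  - 781 × 1.1 = 859.1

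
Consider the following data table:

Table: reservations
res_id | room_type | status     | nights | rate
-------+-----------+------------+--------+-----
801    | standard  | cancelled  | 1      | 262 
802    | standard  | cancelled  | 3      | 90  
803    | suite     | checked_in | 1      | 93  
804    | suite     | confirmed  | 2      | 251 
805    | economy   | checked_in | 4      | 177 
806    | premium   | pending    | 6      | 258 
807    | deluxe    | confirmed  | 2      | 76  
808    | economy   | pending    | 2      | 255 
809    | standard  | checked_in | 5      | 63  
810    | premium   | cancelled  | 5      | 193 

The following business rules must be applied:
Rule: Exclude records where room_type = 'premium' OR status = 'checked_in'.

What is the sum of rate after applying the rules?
934

Step 1: Find records where room_type = 'premium' OR status = 'checked_in'
Step 2: 5 records match, summing to 784
Step 3: Original sum: 1718
Step 4: Remaining sum = 1718 - 784 = 934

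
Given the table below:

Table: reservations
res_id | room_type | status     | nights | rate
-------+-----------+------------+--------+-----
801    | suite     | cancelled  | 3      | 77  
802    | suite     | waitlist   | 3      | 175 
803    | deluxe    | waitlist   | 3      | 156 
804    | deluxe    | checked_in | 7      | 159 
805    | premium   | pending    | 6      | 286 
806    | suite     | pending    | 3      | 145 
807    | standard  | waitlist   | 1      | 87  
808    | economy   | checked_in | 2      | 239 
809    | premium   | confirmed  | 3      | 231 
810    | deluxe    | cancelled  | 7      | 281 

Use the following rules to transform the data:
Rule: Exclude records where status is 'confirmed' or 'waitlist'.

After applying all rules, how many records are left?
6

Step 1: Count records to exclude
  - 1 (confirmed) + 3 (waitlist) = 4 records
Step 2: Total records: 10
Step 3: Remaining = 10 - 4 = 6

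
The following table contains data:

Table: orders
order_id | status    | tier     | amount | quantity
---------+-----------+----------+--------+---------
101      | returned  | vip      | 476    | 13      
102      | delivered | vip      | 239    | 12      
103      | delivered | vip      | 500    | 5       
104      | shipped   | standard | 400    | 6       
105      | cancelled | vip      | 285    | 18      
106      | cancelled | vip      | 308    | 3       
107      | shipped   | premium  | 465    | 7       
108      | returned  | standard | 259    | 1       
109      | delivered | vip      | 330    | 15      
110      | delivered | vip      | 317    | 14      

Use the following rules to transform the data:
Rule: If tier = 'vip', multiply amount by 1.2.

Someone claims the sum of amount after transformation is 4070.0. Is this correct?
Yes, the result is correct.

Step 1: Calculate the correct sum after transformation
Step 2: Apply multiplier 1.2 to records where tier = 'vip'
Step 3: Correct result = 4070.0
Step 4: Claimed result = 4070.0
Step 5: 4070.0 = 4070.0 ✓
Conclusion: The claimed result is correct.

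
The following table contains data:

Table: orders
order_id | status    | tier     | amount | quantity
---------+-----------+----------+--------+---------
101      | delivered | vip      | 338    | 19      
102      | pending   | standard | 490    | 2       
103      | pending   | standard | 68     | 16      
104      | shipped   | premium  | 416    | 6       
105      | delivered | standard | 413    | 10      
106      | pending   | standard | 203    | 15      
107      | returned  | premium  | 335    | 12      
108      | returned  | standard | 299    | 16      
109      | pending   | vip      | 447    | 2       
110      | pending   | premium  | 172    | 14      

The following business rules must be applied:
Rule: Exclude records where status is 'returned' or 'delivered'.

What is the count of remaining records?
6

Step 1: Count records to exclude
  - 2 (returned) + 2 (delivered) = 4 records
Step 2: Total records: 10
Step 3: Remaining = 10 - 4 = 6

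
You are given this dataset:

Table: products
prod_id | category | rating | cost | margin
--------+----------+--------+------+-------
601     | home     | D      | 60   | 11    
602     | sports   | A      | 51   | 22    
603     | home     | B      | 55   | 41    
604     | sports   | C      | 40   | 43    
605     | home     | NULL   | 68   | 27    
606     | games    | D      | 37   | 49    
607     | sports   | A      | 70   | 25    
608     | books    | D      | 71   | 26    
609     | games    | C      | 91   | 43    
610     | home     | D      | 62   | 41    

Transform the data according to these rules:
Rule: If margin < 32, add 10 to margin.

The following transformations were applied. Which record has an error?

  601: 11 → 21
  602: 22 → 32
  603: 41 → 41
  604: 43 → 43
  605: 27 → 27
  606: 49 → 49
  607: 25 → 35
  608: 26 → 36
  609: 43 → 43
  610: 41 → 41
Record 605 has an error. The correct transformed value should be 37, not 27.

Step 1: Check each record against the rule
Step 2: Record 605 has margin = 27
Step 3: Since 27 < 32, the bonus should have been applied
Step 4: Correct value = 37, but claimed value = 27
Conclusion: Record 605 has the error.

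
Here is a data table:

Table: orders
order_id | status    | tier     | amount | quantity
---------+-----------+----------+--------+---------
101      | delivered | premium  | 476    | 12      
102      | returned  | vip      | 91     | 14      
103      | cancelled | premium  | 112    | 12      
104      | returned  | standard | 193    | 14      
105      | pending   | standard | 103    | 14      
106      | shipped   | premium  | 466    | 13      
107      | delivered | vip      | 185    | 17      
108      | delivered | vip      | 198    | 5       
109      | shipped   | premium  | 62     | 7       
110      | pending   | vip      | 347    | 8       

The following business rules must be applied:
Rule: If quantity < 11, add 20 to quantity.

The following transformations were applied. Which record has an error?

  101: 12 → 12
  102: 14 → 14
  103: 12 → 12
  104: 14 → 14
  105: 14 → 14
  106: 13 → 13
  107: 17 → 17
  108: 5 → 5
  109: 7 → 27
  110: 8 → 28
Record 108 has an error. The correct transformed value should be 25, not 5.

Step 1: Check each record against the rule
Step 2: Record 108 has quantity = 5
Step 3: Since 5 < 11, the bonus should have been applied
Step 4: Correct value = 25, but claimed value = 5
Conclusion: Record 108 has the error.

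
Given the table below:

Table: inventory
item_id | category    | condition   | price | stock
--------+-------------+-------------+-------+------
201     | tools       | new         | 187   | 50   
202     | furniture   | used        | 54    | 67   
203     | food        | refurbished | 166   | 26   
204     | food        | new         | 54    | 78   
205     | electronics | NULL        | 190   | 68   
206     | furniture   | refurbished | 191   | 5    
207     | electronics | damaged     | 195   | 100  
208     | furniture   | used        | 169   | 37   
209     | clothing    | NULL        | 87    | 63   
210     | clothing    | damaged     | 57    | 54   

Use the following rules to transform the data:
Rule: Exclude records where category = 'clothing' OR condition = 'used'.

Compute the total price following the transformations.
983

Step 1: Find records where category = 'clothing' OR condition = 'used'
Step 2: 4 records match, summing to 367
Step 3: Original sum: 1350
Step 4: Remaining sum = 1350 - 367 = 983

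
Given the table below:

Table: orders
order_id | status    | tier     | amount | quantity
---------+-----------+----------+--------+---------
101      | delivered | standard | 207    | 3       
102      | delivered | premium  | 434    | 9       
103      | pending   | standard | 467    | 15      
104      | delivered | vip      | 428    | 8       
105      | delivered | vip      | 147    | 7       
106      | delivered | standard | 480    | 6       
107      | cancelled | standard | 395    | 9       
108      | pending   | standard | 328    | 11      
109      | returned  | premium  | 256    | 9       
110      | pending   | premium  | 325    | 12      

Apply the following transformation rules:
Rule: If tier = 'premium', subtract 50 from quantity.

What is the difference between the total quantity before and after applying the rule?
150

Step 1: Original sum of quantity = 89
Step 2: 3 records have tier = 'premium'
Step 3: Each affected record changes by -50
Step 4: Total change = 3 × -50 = -150
Step 5: New sum = 89 + -150 = -61
Step 6: Difference = |-61 - 89| = 150
        (Sum decreased by 150)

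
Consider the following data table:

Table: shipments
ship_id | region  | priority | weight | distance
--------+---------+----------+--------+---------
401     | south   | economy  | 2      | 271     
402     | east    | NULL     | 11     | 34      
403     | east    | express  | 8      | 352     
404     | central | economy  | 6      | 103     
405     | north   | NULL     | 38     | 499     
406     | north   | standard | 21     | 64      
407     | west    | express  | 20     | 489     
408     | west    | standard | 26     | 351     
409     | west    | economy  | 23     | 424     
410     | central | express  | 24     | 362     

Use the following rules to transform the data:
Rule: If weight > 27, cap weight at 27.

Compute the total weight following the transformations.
168

Step 1: 1 records have weight > 27
Step 2: These records originally summed to 38
Step 3: After capping: 1 × 27 = 27
Step 4: Unaffected records sum: 141
Step 5: Final sum = 27 + 141 = 168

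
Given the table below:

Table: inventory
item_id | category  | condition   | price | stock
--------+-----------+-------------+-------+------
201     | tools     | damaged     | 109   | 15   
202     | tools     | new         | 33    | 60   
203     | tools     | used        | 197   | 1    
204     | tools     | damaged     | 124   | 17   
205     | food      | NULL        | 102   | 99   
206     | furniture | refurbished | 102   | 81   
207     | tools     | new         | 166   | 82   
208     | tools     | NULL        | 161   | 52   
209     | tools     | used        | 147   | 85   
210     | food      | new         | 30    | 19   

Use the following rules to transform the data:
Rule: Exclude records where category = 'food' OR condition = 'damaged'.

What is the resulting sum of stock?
361

Step 1: Find records where category = 'food' OR condition = 'damaged'
Step 2: 4 records match, summing to 150
Step 3: Original sum: 511
Step 4: Remaining sum = 511 - 150 = 361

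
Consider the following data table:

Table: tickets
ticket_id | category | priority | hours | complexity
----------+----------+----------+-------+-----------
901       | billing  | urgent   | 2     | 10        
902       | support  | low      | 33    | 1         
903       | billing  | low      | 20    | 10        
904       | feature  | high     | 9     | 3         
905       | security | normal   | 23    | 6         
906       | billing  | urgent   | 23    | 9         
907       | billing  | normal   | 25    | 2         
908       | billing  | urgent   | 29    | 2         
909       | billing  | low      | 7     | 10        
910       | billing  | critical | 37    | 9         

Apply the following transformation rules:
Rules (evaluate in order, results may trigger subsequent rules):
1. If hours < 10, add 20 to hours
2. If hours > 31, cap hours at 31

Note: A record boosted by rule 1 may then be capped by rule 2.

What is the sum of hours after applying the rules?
260

Step 1: Apply rule 1 to records with hours < 10
  - 3 records get bonus of 20
  - Of these, 0 records then exceed 31 and get capped
Step 2: Apply rule 2 to records with hours > 31
  - 2 records (original) are capped
Step 3: Calculate final sum = 260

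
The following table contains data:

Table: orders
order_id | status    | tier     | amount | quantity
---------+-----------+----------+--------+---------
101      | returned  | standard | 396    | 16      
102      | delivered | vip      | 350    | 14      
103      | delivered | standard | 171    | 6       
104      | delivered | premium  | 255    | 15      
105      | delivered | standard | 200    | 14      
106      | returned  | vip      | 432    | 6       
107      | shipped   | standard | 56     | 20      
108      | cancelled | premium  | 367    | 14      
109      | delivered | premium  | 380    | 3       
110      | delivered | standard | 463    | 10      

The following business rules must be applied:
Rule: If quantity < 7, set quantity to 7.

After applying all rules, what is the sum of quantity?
124

Step 1: 3 records have quantity < 7
Step 2: These records originally summed to 15
Step 3: After setting to minimum: 3 × 7 = 21
Step 4: Unaffected records sum: 103
Step 5: Final sum = 21 + 103 = 124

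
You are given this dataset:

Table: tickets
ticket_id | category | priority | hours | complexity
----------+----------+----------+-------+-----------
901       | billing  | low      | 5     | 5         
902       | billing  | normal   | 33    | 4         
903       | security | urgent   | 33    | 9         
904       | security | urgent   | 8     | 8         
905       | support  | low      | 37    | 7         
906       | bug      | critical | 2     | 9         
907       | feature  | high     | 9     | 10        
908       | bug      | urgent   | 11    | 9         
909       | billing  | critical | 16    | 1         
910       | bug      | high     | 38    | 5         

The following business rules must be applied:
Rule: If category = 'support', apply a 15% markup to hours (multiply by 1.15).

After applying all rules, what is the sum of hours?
197.55

Step 1: Records with category = 'support' have total hours = 37
Step 2: Apply multiplier: 37 × 1.15 = 42.55
Step 3: Other records total: 155
Step 4: Final sum = 42.55 + 155 = 197.55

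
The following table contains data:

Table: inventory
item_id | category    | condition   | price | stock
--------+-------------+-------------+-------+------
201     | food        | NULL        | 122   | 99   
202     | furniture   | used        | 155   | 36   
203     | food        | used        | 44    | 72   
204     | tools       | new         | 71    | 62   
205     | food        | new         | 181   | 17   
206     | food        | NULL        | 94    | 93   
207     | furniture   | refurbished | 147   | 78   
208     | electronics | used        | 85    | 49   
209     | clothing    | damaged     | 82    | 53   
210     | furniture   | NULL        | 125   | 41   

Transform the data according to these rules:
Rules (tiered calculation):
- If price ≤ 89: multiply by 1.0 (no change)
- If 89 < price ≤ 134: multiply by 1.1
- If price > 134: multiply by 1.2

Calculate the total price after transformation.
1236.7

Step 1: Tier 1 (price ≤ 89): 4 records, sum = 282 × 1.0 = 282.0
Step 2: Tier 2 (89 < price ≤ 134): 3 records, sum = 341 × 1.1 = 375.1
Step 3: Tier 3 (price > 134): 3 records, sum = 483 × 1.2 = 579.6
Step 4: Final sum = 282.0 + 375.1 + 579.6 = 1236.7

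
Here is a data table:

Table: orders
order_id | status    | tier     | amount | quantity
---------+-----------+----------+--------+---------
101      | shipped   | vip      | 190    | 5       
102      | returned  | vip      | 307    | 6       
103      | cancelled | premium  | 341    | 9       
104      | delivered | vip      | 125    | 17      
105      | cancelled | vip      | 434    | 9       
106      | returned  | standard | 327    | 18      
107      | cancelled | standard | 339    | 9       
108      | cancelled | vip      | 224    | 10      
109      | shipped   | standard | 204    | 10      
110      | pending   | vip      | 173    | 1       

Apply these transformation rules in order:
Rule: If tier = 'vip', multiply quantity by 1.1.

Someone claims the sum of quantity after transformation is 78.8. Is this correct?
No, the correct result is 98.8.

Step 1: Calculate the correct sum after transformation
Step 2: Apply multiplier 1.1 to records where tier = 'vip'
Step 3: Correct result = 98.8
Step 4: Claimed result = 78.8
Step 5: 98.8 ≠ 78.8
Conclusion: The claimed result is incorrect. The correct answer is 98.8.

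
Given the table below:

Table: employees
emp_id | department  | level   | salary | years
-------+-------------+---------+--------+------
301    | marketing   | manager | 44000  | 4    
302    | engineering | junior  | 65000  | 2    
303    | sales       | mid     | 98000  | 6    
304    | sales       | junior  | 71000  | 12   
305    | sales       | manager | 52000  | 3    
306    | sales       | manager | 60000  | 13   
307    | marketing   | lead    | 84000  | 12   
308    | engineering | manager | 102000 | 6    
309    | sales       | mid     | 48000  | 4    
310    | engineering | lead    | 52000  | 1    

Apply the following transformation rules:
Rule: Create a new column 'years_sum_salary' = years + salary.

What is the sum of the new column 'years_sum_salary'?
676063

Step 1: For each record, compute years + salary
Example calculations:
  4 + 44000 = 44004
  2 + 65000 = 65002
  6 + 98000 = 98006
  ...
Step 2: Sum all derived values
Step 3: Total = 676063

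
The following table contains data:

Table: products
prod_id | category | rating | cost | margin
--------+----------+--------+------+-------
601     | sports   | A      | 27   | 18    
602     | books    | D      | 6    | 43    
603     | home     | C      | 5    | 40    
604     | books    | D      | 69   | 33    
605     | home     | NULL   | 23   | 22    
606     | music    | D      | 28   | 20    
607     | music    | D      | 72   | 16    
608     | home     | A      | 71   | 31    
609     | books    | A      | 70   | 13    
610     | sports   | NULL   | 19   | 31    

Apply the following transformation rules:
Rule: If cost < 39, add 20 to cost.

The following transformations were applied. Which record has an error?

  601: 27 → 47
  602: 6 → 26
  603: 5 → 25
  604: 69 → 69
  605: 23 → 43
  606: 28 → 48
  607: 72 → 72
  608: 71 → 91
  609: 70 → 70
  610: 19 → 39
Record 608 has an error. The correct transformed value should be 71, not 91.

Step 1: Check each record against the rule
Step 2: Record 608 has cost = 71
Step 3: Since 71 >= 39, the bonus should not have been applied
Step 4: Correct value = 71, but claimed value = 91
Conclusion: Record 608 has the error.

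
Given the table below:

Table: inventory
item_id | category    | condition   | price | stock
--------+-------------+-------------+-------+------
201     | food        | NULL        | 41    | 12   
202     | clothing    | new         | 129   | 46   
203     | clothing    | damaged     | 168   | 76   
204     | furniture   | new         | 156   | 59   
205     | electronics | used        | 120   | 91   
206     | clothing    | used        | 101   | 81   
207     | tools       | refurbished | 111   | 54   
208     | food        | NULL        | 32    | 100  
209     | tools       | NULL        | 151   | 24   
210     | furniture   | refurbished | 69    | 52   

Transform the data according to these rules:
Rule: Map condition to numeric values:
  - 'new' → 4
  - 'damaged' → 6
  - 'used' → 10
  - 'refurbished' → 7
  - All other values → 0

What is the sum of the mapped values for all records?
48

Step 1: Apply mapping to each record
Step 2: Count by status:
  'new': 2 records × 4 = 8
  'damaged': 1 records × 6 = 6
  'used': 2 records × 10 = 20
  'refurbished': 2 records × 7 = 14
Step 3: Sum all mapped values = 48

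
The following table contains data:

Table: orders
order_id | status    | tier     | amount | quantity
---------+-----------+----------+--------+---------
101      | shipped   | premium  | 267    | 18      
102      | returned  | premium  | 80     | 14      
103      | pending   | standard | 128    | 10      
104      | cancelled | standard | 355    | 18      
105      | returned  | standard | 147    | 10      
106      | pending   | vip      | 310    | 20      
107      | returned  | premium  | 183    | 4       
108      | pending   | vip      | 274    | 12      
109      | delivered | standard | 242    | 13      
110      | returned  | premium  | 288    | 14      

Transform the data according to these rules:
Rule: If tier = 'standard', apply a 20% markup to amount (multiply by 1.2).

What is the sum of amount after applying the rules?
2448.4

Step 1: Records with tier = 'standard' have total amount = 872
Step 2: Apply multiplier: 872 × 1.2 = 1046.4
Step 3: Other records total: 1402
Step 4: Final sum = 1046.4 + 1402 = 2448.4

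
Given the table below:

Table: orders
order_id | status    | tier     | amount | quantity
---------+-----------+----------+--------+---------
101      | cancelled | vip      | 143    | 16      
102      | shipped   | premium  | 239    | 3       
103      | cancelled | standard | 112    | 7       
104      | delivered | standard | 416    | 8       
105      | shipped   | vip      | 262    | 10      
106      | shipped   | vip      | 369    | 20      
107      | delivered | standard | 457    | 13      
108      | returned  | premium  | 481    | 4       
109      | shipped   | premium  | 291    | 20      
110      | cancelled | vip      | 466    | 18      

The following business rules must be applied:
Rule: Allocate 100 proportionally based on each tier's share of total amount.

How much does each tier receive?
premium: 31.24, standard: 30.44, vip: 38.32

Step 1: Calculate total amount = 3236
Step 2: Calculate each tier's proportion:
  premium: 1011/3236 = 31.24% → 31.24
  standard: 985/3236 = 30.44% → 30.44
  vip: 1240/3236 = 38.32% → 38.32
Step 3: Verify: sum of allocations ≈ 100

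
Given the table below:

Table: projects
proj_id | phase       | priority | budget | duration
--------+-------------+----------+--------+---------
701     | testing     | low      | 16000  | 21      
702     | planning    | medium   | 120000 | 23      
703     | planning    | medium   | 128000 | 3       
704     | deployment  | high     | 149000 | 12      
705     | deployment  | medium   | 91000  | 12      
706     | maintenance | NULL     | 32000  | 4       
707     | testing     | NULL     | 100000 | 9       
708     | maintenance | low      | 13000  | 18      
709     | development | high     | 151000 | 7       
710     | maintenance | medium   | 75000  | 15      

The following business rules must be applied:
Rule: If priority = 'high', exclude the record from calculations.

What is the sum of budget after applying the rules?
575000

Step 1: Identify records where priority = 'high'
Step 2: The excluded records sum to 300000
Step 3: Original total budget = 875000
Step 4: Remaining total = 875000 - 300000 = 575000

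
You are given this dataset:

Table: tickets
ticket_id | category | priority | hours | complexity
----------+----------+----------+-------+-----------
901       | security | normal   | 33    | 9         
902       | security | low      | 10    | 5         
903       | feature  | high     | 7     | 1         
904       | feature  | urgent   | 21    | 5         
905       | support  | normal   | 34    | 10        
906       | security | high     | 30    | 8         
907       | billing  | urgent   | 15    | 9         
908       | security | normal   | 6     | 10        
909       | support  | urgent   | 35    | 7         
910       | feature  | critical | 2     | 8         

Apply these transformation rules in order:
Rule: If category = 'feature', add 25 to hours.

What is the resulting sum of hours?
268

Step 1: Count records where category = 'feature': 3
Step 2: Total bonus added: 3 × 25 = 75
Step 3: Original sum of hours: 193
Step 4: Final sum = 193 + 75 = 268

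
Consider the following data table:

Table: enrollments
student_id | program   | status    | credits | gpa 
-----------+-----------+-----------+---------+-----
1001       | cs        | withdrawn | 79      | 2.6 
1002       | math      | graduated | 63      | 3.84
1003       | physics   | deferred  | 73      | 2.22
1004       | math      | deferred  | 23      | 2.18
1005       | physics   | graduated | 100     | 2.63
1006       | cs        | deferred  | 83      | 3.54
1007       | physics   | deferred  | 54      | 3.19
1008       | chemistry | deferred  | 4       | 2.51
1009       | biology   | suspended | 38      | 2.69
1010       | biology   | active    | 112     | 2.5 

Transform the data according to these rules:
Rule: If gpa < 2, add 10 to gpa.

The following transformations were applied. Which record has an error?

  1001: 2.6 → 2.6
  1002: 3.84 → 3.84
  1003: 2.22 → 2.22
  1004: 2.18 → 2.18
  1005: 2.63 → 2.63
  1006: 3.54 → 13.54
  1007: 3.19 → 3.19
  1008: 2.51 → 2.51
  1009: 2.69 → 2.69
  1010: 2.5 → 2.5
Record 1006 has an error. The correct transformed value should be 3.54, not 13.54.

Step 1: Check each record against the rule
Step 2: Record 1006 has gpa = 3.54
Step 3: Since 3.54 >= 2, the bonus should not have been applied
Step 4: Correct value = 3.54, but claimed value = 13.54
Conclusion: Record 1006 has the error.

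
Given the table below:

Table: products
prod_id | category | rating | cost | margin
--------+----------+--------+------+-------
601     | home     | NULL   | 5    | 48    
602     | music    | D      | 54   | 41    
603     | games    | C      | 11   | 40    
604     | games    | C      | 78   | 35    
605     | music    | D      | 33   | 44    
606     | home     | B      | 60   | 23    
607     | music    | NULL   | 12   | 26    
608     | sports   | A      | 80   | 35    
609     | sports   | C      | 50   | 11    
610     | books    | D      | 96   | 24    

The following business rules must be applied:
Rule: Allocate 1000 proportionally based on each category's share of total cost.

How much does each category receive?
books: 200.42, games: 185.8, home: 135.7, music: 206.68, sports: 271.4

Step 1: Calculate total cost = 479
Step 2: Calculate each category's proportion:
  books: 96/479 = 20.04% → 200.42
  games: 89/479 = 18.58% → 185.8
  home: 65/479 = 13.57% → 135.7
  music: 99/479 = 20.67% → 206.68
  sports: 130/479 = 27.14% → 271.4
Step 3: Verify: sum of allocations ≈ 1000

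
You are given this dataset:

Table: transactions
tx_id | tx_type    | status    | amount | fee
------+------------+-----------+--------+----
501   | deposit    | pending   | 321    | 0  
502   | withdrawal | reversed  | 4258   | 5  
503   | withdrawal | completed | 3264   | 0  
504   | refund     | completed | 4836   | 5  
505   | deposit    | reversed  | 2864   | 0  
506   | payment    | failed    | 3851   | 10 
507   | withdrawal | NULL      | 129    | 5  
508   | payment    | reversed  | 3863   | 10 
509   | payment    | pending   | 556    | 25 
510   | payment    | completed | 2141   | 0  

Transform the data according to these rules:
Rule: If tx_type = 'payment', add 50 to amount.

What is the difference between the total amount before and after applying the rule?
200

Step 1: Original sum of amount = 26083
Step 2: 4 records have tx_type = 'payment'
Step 3: Each affected record changes by 50
Step 4: Total change = 4 × 50 = 200
Step 5: New sum = 26083 + 200 = 26283
Step 6: Difference = |26283 - 26083| = 200
        (Sum increased by 200)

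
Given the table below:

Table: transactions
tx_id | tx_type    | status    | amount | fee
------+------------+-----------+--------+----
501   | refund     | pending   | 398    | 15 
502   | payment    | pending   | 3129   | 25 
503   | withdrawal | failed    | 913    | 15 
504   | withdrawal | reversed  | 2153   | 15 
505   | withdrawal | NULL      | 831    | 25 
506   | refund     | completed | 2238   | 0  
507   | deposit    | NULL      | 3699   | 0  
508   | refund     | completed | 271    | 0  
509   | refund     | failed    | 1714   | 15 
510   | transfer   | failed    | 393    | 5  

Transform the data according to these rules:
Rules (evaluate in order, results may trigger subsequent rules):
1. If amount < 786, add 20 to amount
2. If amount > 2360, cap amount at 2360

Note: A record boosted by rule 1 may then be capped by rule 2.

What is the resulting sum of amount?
13691

Step 1: Apply rule 1 to records with amount < 786
  - 3 records get bonus of 20
  - Of these, 0 records then exceed 2360 and get capped
Step 2: Apply rule 2 to records with amount > 2360
  - 2 records (original) are capped
Step 3: Calculate final sum = 13691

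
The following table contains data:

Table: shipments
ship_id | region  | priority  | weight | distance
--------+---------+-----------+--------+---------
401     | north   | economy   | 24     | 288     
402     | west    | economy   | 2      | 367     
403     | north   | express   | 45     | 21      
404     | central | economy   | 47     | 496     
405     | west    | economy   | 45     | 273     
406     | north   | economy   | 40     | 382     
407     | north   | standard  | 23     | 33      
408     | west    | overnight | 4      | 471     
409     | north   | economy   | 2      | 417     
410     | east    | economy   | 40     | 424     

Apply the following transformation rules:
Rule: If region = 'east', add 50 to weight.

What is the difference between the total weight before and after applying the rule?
50

Step 1: Original sum of weight = 272
Step 2: 1 records have region = 'east'
Step 3: Each affected record changes by 50
Step 4: Total change = 1 × 50 = 50
Step 5: New sum = 272 + 50 = 322
Step 6: Difference = |322 - 272| = 50
        (Sum increased by 50)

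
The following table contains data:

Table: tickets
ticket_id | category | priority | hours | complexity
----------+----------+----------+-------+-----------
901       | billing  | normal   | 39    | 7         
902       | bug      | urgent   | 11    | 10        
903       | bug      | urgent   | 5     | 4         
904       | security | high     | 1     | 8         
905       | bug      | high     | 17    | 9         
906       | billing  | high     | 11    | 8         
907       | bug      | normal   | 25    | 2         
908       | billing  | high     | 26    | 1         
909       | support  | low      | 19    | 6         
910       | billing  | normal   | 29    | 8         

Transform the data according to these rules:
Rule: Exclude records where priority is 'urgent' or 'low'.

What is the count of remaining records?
7

Step 1: Count records to exclude
  - 2 (urgent) + 1 (low) = 3 records
Step 2: Total records: 10
Step 3: Remaining = 10 - 3 = 7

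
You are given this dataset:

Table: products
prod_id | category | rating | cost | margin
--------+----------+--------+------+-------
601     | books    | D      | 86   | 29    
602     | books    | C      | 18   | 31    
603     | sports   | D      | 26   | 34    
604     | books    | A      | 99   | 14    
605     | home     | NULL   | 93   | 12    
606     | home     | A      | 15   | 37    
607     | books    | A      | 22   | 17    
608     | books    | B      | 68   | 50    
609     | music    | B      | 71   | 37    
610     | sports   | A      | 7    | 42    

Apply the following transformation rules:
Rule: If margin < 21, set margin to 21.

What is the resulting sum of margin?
323

Step 1: 3 records have margin < 21
Step 2: These records originally summed to 43
Step 3: After setting to minimum: 3 × 21 = 63
Step 4: Unaffected records sum: 260
Step 5: Final sum = 63 + 260 = 323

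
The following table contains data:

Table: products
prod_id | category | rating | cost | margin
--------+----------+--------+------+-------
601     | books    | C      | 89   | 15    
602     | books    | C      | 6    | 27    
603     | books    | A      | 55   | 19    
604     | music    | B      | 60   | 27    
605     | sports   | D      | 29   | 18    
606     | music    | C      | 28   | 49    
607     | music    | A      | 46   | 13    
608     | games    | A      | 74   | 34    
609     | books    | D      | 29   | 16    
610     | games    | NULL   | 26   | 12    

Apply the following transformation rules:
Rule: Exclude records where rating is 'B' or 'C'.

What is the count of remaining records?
6

Step 1: Count records to exclude
  - 1 (B) + 3 (C) = 4 records
Step 2: Total records: 10
Step 3: Remaining = 10 - 4 = 6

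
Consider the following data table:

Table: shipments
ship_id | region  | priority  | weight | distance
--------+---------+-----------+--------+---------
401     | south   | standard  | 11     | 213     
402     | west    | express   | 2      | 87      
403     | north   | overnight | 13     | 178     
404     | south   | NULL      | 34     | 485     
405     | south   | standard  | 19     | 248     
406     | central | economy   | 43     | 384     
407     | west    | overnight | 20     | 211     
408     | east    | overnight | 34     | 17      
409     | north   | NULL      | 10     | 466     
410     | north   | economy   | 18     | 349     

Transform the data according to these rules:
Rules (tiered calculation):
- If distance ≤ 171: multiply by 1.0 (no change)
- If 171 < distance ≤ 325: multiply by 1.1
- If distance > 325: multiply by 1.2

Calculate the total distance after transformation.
3059.8

Step 1: Tier 1 (distance ≤ 171): 2 records, sum = 104 × 1.0 = 104.0
Step 2: Tier 2 (171 < distance ≤ 325): 4 records, sum = 850 × 1.1 = 935.0
Step 3: Tier 3 (distance > 325): 4 records, sum = 1684 × 1.2 = 2020.8
Step 4: Final sum = 104.0 + 935.0 + 2020.8 = 3059.8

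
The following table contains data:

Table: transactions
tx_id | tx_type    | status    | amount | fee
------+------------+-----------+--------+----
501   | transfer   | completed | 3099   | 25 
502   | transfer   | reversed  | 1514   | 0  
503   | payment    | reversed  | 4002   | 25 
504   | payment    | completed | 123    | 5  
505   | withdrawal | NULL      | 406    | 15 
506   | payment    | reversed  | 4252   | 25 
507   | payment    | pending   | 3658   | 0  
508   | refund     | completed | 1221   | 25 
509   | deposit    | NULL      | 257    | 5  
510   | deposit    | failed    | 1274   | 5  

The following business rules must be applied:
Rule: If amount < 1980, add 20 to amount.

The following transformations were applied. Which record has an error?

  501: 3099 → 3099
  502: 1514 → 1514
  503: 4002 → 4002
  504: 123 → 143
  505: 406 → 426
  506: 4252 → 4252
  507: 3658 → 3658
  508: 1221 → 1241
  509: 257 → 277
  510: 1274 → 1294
Record 502 has an error. The correct transformed value should be 1534, not 1514.

Step 1: Check each record against the rule
Step 2: Record 502 has amount = 1514
Step 3: Since 1514 < 1980, the bonus should have been applied
Step 4: Correct value = 1534, but claimed value = 1514
Conclusion: Record 502 has the error.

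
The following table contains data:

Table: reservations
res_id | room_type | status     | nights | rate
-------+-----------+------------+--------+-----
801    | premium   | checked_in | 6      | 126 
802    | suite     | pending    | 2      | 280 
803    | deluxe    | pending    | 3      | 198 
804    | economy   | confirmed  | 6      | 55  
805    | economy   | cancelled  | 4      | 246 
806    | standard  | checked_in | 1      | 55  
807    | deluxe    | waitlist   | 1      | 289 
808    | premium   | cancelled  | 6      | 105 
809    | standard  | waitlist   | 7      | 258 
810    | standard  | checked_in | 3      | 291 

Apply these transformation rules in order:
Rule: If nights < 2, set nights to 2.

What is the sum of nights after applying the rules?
41

Step 1: 2 records have nights < 2
Step 2: These records originally summed to 2
Step 3: After setting to minimum: 2 × 2 = 4
Step 4: Unaffected records sum: 37
Step 5: Final sum = 4 + 37 = 41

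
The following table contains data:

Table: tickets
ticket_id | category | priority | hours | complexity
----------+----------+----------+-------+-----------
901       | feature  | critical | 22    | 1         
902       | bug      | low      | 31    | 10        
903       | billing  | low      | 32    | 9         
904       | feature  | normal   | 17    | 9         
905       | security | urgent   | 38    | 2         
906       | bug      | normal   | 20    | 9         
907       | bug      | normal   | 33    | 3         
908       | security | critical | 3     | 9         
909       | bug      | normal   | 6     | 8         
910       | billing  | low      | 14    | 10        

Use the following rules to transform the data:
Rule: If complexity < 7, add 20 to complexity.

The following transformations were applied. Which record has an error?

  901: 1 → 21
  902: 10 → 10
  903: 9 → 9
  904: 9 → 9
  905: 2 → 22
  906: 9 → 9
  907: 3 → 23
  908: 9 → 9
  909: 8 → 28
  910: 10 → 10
Record 909 has an error. The correct transformed value should be 8, not 28.

Step 1: Check each record against the rule
Step 2: Record 909 has complexity = 8
Step 3: Since 8 >= 7, the bonus should not have been applied
Step 4: Correct value = 8, but claimed value = 28
Conclusion: Record 909 has the error.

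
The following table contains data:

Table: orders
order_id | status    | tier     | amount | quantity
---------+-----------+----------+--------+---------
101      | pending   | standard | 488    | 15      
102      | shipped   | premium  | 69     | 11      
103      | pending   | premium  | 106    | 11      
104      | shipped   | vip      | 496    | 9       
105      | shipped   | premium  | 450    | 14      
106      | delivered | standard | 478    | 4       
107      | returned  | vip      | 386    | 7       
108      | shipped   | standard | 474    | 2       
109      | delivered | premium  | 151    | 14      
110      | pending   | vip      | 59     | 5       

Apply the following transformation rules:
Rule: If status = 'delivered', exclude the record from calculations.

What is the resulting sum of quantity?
74

Step 1: Identify records where status = 'delivered'
Step 2: The excluded records sum to 18
Step 3: Original total quantity = 92
Step 4: Remaining total = 92 - 18 = 74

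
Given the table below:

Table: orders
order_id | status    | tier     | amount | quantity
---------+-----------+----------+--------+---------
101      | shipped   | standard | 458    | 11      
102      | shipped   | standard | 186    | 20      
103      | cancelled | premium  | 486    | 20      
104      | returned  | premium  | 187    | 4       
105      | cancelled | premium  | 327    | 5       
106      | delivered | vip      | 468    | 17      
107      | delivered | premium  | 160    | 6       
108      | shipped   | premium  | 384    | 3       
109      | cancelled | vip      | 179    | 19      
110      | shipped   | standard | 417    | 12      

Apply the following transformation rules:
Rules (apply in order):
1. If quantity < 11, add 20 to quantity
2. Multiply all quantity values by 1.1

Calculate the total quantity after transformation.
216.7

Step 1: Apply Rule 1 - Add 20 to records with quantity < 11
  - 4 records affected: 18 + (4 × 20) = 98
  - Unaffected records: 99
  - Sum after Rule 1: 197
Step 2: Apply Rule 2 - Multiply all by 1.1
  - 197 × 1.1 = 216.7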